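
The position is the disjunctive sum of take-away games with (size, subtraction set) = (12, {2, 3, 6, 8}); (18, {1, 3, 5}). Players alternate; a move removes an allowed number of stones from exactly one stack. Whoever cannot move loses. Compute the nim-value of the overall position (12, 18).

Stack A, S = {2, 3, 6, 8}:
n :  0  1  2  3  4  5  6  7  8  9 10 11 12
G :  0  0  1  1  2  0  3  1  2  2  0  3  1
G_A(12) = 1.
Stack B, S = {1, 3, 5}:
n :  0  1  2  3  4  5  6  7  8  9 10 11 12 13 14 15 16 17 18
G :  0  1  0  1  0  1  0  1  0  1  0  1  0  1  0  1  0  1  0
G_B(18) = 0.
Combined Grundy value = 1 ⊕ 0 = 1.

1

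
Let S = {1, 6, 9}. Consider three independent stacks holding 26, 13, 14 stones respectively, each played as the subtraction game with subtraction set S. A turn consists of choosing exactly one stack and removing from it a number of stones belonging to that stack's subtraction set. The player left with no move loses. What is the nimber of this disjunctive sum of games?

All stacks use S = {1, 6, 9}:
n :  0  1  2  3  4  5  6  7  8  9 10 11 12 13 14 15 16 17 18 19 20 21 22 23 24 25 26
G :  0  1  0  1  0  1  2  0  1  2  3  2  0  1  0  1  2  0  1  0  1  2  0  1  0  1  2
Stack A: G(26) = 2.
Stack B: G(13) = 1.
Stack C: G(14) = 0.
Combined Grundy value = 2 ⊕ 1 ⊕ 0 = 3.

3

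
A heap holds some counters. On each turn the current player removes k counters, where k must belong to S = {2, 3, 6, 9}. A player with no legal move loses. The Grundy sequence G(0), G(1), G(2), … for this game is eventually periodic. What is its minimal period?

12

G(0) = 0
G(1) = mex{} = 0
G(2) = mex{0} = 1
G(3) = mex{0,0} = 1
G(4) = mex{1,0} = 2
G(5) = mex{1,1} = 0
G(6) = mex{2,1,0} = 3
G(7) = mex{0,2,0} = 1
G(8) = mex{3,0,1} = 2
G(9) = mex{1,3,1,0} = 2
G(10) = mex{2,1,2,0} = 3
G(11) = mex{2,2,0,1} = 3
G(12) = mex{3,2,3,1} = 0
G(13) = mex{3,3,1,2} = 0
G(14) = mex{0,3,2,0} = 1
G(15) = mex{0,0,2,3} = 1
G(16) = mex{1,0,3,1} = 2
G(17) = mex{1,1,3,2} = 0
G(18) = mex{2,1,0,2} = 3
G(19) = mex{0,2,0,3} = 1
G(20) = mex{3,0,1,3} = 2
G(21) = mex{1,3,1,0} = 2
G(22) = mex{2,1,2,0} = 3
G(23) = mex{2,2,0,1} = 3
G(24) = mex{3,2,3,1} = 0
G(25) = mex{3,3,1,2} = 0
G(n+12) = G(n) holds for n = 0,…,8 (a full window of length max(S) = 9), so the sequence is purely periodic with period 12.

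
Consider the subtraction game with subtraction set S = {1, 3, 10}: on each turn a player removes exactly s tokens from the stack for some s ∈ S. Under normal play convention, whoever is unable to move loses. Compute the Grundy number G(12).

2

n :  0  1  2  3  4  5  6  7  8  9 10 11 12
G :  0  1  0  1  0  1  0  1  0  1  2  3  2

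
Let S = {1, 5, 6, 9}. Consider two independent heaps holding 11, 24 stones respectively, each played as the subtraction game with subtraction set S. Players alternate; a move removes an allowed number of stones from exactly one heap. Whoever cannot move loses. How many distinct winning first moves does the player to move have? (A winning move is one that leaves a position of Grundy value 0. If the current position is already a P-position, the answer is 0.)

3

All heaps use S = {1, 5, 6, 9}:
n :  0  1  2  3  4  5  6  7  8  9 10 11 12 13 14 15 16 17 18 19 20 21 22 23 24
G :  0  1  0  1  0  1  2  3  2  3  2  3  0  1  0  1  0  1  2  3  2  3  2  3  0
Heap A: G(11) = 3.
Heap B: G(24) = 0.
Combined Grundy value = 3 ⊕ 0 = 3.
A winning move leaves total XOR = 0, i.e. changes one component's Grundy value g to g ⊕ X where X is the current total.
Heap A: need g' = 3⊕3 = 0. Options: 11−1→G=2, 11−5→G=2, 11−6→G=1, 11−9→G=0. Hits: 1.
Heap B: need g' = 0⊕3 = 3. Options: 24−1→G=3, 24−5→G=3, 24−6→G=2, 24−9→G=1. Hits: 2.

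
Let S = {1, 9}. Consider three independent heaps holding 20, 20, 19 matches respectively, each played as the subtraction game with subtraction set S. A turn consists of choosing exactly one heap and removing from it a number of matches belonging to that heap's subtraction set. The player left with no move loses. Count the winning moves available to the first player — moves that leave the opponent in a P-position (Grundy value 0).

6

All heaps use S = {1, 9}:
G(0) = 0
G(1) = mex{0} = 1
G(2) = mex{1} = 0
G(3) = mex{0} = 1
G(4) = mex{1} = 0
G(5) = mex{0} = 1
G(6) = mex{1} = 0
G(7) = mex{0} = 1
G(8) = mex{1} = 0
G(9) = mex{0,0} = 1
G(10) = mex{1,1} = 0
G(11) = mex{0,0} = 1
G(12) = mex{1,1} = 0
G(13) = mex{0,0} = 1
G(14) = mex{1,1} = 0
G(15) = mex{0,0} = 1
G(16) = mex{1,1} = 0
G(17) = mex{0,0} = 1
G(18) = mex{1,1} = 0
G(19) = mex{0,0} = 1
G(20) = mex{1,1} = 0
Heap A: G(20) = 0.
Heap B: G(20) = 0.
Heap C: G(19) = 1.
Combined Grundy value = 0 ⊕ 0 ⊕ 1 = 1.
A winning move leaves total XOR = 0, i.e. changes one component's Grundy value g to g ⊕ X where X is the current total.
Heap A: need g' = 0⊕1 = 1. Options: 20−1→G=1, 20−9→G=1. Hits: 2.
Heap B: need g' = 0⊕1 = 1. Options: 20−1→G=1, 20−9→G=1. Hits: 2.
Heap C: need g' = 1⊕1 = 0. Options: 19−1→G=0, 19−9→G=0. Hits: 2.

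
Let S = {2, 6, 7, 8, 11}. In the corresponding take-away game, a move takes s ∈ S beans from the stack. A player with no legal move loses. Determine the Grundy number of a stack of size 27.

0

G(0) = 0
G(1) = mex{} = 0
G(2) = mex{0} = 1
G(3) = mex{0} = 1
G(4) = mex{1} = 0
G(5) = mex{1} = 0
G(6) = mex{0,0} = 1
G(7) = mex{0,0,0} = 1
G(8) = mex{1,1,0,0} = 2
G(9) = mex{1,1,1,0} = 2
G(10) = mex{2,0,1,1} = 3
G(11) = mex{2,0,0,1,0} = 3
G(12) = mex{3,1,0,0,0} = 2
G(13) = mex{3,1,1,0,1} = 2
G(14) = mex{2,2,1,1,1} = 0
G(15) = mex{2,2,2,1,0} = 3
G(16) = mex{0,3,2,2,0} = 1
G(17) = mex{3,3,3,2,1} = 0
G(18) = mex{1,2,3,3,1} = 0
G(19) = mex{0,2,2,3,2} = 1
G(20) = mex{0,0,2,2,2} = 1
G(21) = mex{1,3,0,2,3} = 4
G(22) = mex{1,1,3,0,3} = 2
G(23) = mex{4,0,1,3,2} = 5
G(24) = mex{2,0,0,1,2} = 3
G(25) = mex{5,1,0,0,0} = 2
G(26) = mex{3,1,1,0,3} = 2
G(27) = mex{2,4,1,1,1} = 0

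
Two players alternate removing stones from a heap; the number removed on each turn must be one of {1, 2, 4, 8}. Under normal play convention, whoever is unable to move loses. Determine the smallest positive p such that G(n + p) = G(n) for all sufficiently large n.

n :  0  1  2  3  4  5  6  7  8  9 10 11 12 13 14
G :  0  1  2  0  1  2  0  1  2  0  1  2  0  1  2
G(n+3) = G(n) holds for n = 0,…,7 (a full window of length max(S) = 8), so the sequence is purely periodic with period 3.

3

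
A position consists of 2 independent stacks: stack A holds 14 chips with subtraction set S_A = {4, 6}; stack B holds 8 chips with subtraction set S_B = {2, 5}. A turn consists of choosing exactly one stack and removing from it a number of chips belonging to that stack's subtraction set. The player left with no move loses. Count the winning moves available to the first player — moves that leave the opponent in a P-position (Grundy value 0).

Stack A, S = {4, 6}:
n :  0  1  2  3  4  5  6  7  8  9 10 11 12 13 14
G :  0  0  0  0  1  1  1  1  2  2  0  0  0  0  1
G_A(14) = 1.
Stack B, S = {2, 5}:
G(0) = 0
G(1) = mex{} = 0
G(2) = mex{0} = 1
G(3) = mex{0} = 1
G(4) = mex{1} = 0
G(5) = mex{1,0} = 2
G(6) = mex{0,0} = 1
G(7) = mex{2,1} = 0
G(8) = mex{1,1} = 0
G_B(8) = 0.
Combined Grundy value = 1 ⊕ 0 = 1.
A winning move leaves total XOR = 0, i.e. changes one component's Grundy value g to g ⊕ X where X is the current total.
Stack A: need g' = 1⊕1 = 0. Options: 14−4→G=0, 14−6→G=2. Hits: 1.
Stack B: need g' = 0⊕1 = 1. Options: 8−2→G=1, 8−5→G=1. Hits: 2.

3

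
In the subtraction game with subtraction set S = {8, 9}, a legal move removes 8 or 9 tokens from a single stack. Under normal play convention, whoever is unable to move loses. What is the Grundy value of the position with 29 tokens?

1

G(0) = 0
G(1) = mex{} = 0
G(2) = mex{} = 0
G(3) = mex{} = 0
G(4) = mex{} = 0
G(5) = mex{} = 0
G(6) = mex{} = 0
G(7) = mex{} = 0
G(8) = mex{0} = 1
G(9) = mex{0,0} = 1
G(10) = mex{0,0} = 1
G(11) = mex{0,0} = 1
G(12) = mex{0,0} = 1
G(13) = mex{0,0} = 1
G(14) = mex{0,0} = 1
G(15) = mex{0,0} = 1
G(16) = mex{1,0} = 2
G(17) = mex{1,1} = 0
G(18) = mex{1,1} = 0
G(19) = mex{1,1} = 0
G(20) = mex{1,1} = 0
G(21) = mex{1,1} = 0
G(22) = mex{1,1} = 0
G(23) = mex{1,1} = 0
G(24) = mex{2,1} = 0
G(25) = mex{0,2} = 1
G(26) = mex{0,0} = 1
G(27) = mex{0,0} = 1
G(28) = mex{0,0} = 1
G(29) = mex{0,0} = 1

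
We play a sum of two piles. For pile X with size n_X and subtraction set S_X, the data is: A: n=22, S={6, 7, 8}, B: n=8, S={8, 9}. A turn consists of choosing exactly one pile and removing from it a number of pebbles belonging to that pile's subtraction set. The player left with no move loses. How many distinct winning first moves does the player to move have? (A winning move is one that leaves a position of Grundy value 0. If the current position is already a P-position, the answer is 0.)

0

Pile A, S = {6, 7, 8}:
G(0) = 0
G(1) = mex{} = 0
G(2) = mex{} = 0
G(3) = mex{} = 0
G(4) = mex{} = 0
G(5) = mex{} = 0
G(6) = mex{0} = 1
G(7) = mex{0,0} = 1
G(8) = mex{0,0,0} = 1
G(9) = mex{0,0,0} = 1
G(10) = mex{0,0,0} = 1
G(11) = mex{0,0,0} = 1
G(12) = mex{1,0,0} = 2
G(13) = mex{1,1,0} = 2
G(14) = mex{1,1,1} = 0
G(15) = mex{1,1,1} = 0
G(16) = mex{1,1,1} = 0
G(17) = mex{1,1,1} = 0
G(18) = mex{2,1,1} = 0
G(19) = mex{2,2,1} = 0
G(20) = mex{0,2,2} = 1
G(21) = mex{0,0,2} = 1
G(22) = mex{0,0,0} = 1
G_A(22) = 1.
Pile B, S = {8, 9}:
G(0) = 0
G(1) = mex{} = 0
G(2) = mex{} = 0
G(3) = mex{} = 0
G(4) = mex{} = 0
G(5) = mex{} = 0
G(6) = mex{} = 0
G(7) = mex{} = 0
G(8) = mex{0} = 1
G_B(8) = 1.
Combined Grundy value = 1 ⊕ 1 = 0.
A winning move leaves total XOR = 0, i.e. changes one component's Grundy value g to g ⊕ X where X is the current total.
Pile A: target g' = 1⊕0 = 1, but every legal move changes the Grundy value (mex property), so 0 moves.
Pile B: target g' = 1⊕0 = 1, but every legal move changes the Grundy value (mex property), so 0 moves.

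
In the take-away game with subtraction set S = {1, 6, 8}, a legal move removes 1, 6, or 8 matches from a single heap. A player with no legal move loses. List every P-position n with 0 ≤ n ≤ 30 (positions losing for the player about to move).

G(0) = 0
G(1) = mex{0} = 1
G(2) = mex{1} = 0
G(3) = mex{0} = 1
G(4) = mex{1} = 0
G(5) = mex{0} = 1
G(6) = mex{1,0} = 2
G(7) = mex{2,1} = 0
G(8) = mex{0,0,0} = 1
G(9) = mex{1,1,1} = 0
G(10) = mex{0,0,0} = 1
G(11) = mex{1,1,1} = 0
G(12) = mex{0,2,0} = 1
G(13) = mex{1,0,1} = 2
G(14) = mex{2,1,2} = 0
G(15) = mex{0,0,0} = 1
G(16) = mex{1,1,1} = 0
G(17) = mex{0,0,0} = 1
G(18) = mex{1,1,1} = 0
G(19) = mex{0,2,0} = 1
G(20) = mex{1,0,1} = 2
G(21) = mex{2,1,2} = 0
G(22) = mex{0,0,0} = 1
G(23) = mex{1,1,1} = 0
G(24) = mex{0,0,0} = 1
G(25) = mex{1,1,1} = 0
G(26) = mex{0,2,0} = 1
G(27) = mex{1,0,1} = 2
G(28) = mex{2,1,2} = 0
G(29) = mex{0,0,0} = 1
G(30) = mex{1,1,1} = 0
P-positions are exactly the n with G(n) = 0.

0, 2, 4, 7, 9, 11, 14, 16, 18, 21, 23, 25, 28, 30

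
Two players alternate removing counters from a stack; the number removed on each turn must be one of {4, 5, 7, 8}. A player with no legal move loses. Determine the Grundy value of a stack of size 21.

G(0) = 0
G(1) = mex{} = 0
G(2) = mex{} = 0
G(3) = mex{} = 0
G(4) = mex{0} = 1
G(5) = mex{0,0} = 1
G(6) = mex{0,0} = 1
G(7) = mex{0,0,0} = 1
G(8) = mex{1,0,0,0} = 2
G(9) = mex{1,1,0,0} = 2
G(10) = mex{1,1,0,0} = 2
G(11) = mex{1,1,1,0} = 2
G(12) = mex{2,1,1,1} = 0
G(13) = mex{2,2,1,1} = 0
G(14) = mex{2,2,1,1} = 0
G(15) = mex{2,2,2,1} = 0
G(16) = mex{0,2,2,2} = 1
G(17) = mex{0,0,2,2} = 1
G(18) = mex{0,0,2,2} = 1
G(19) = mex{0,0,0,2} = 1
G(20) = mex{1,0,0,0} = 2
G(21) = mex{1,1,0,0} = 2

2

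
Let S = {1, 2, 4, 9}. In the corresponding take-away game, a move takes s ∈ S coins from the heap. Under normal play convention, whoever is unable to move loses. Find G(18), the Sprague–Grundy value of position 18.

G(0) = 0
G(1) = mex{0} = 1
G(2) = mex{1,0} = 2
G(3) = mex{2,1} = 0
G(4) = mex{0,2,0} = 1
G(5) = mex{1,0,1} = 2
G(6) = mex{2,1,2} = 0
G(7) = mex{0,2,0} = 1
G(8) = mex{1,0,1} = 2
G(9) = mex{2,1,2,0} = 3
G(10) = mex{3,2,0,1} = 4
G(11) = mex{4,3,1,2} = 0
G(12) = mex{0,4,2,0} = 1
G(13) = mex{1,0,3,1} = 2
G(14) = mex{2,1,4,2} = 0
G(15) = mex{0,2,0,0} = 1
G(16) = mex{1,0,1,1} = 2
G(17) = mex{2,1,2,2} = 0
G(18) = mex{0,2,0,3} = 1

1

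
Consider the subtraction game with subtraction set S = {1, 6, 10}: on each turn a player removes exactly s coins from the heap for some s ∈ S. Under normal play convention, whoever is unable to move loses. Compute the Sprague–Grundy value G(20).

0

G(0) = 0
G(1) = mex{0} = 1
G(2) = mex{1} = 0
G(3) = mex{0} = 1
G(4) = mex{1} = 0
G(5) = mex{0} = 1
G(6) = mex{1,0} = 2
G(7) = mex{2,1} = 0
G(8) = mex{0,0} = 1
G(9) = mex{1,1} = 0
G(10) = mex{0,0,0} = 1
G(11) = mex{1,1,1} = 0
G(12) = mex{0,2,0} = 1
G(13) = mex{1,0,1} = 2
G(14) = mex{2,1,0} = 3
G(15) = mex{3,0,1} = 2
G(16) = mex{2,1,2} = 0
G(17) = mex{0,0,0} = 1
G(18) = mex{1,1,1} = 0
G(19) = mex{0,2,0} = 1
G(20) = mex{1,3,1} = 0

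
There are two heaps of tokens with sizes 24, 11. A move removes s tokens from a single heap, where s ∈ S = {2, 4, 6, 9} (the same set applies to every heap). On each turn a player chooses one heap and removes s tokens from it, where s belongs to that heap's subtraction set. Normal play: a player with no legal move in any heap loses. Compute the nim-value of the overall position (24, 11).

0

All heaps use S = {2, 4, 6, 9}:
n :  0  1  2  3  4  5  6  7  8  9 10 11 12 13 14 15 16 17 18 19 20 21 22 23 24
G :  0  0  1  1  2  2  3  3  0  4  1  0  2  1  3  2  0  3  1  0  2  1  3  2  0
Heap A: G(24) = 0.
Heap B: G(11) = 0.
Combined Grundy value = 0 ⊕ 0 = 0.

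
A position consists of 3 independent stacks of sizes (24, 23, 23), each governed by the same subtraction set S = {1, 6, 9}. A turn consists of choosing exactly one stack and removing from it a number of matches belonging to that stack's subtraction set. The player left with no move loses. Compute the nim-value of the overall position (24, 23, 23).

0

All stacks use S = {1, 6, 9}:
G(0) = 0
G(1) = mex{0} = 1
G(2) = mex{1} = 0
G(3) = mex{0} = 1
G(4) = mex{1} = 0
G(5) = mex{0} = 1
G(6) = mex{1,0} = 2
G(7) = mex{2,1} = 0
G(8) = mex{0,0} = 1
G(9) = mex{1,1,0} = 2
G(10) = mex{2,0,1} = 3
G(11) = mex{3,1,0} = 2
G(12) = mex{2,2,1} = 0
G(13) = mex{0,0,0} = 1
G(14) = mex{1,1,1} = 0
G(15) = mex{0,2,2} = 1
G(16) = mex{1,3,0} = 2
G(17) = mex{2,2,1} = 0
G(18) = mex{0,0,2} = 1
G(19) = mex{1,1,3} = 0
G(20) = mex{0,0,2} = 1
G(21) = mex{1,1,0} = 2
G(22) = mex{2,2,1} = 0
G(23) = mex{0,0,0} = 1
G(24) = mex{1,1,1} = 0
Stack A: G(24) = 0.
Stack B: G(23) = 1.
Stack C: G(23) = 1.
Combined Grundy value = 0 ⊕ 1 ⊕ 1 = 0.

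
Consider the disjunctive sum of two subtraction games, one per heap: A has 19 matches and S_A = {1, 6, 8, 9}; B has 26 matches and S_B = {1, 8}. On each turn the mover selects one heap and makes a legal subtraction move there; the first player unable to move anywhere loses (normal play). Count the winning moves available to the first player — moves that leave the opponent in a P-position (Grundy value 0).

3

Heap A, S = {1, 6, 8, 9}:
n :  0  1  2  3  4  5  6  7  8  9 10 11 12 13 14 15 16 17 18 19
G :  0  1  0  1  0  1  2  0  1  2  3  2  3  2  0  1  2  0  1  0
G_A(19) = 0.
Heap B, S = {1, 8}:
G(0) = 0
G(1) = mex{0} = 1
G(2) = mex{1} = 0
G(3) = mex{0} = 1
G(4) = mex{1} = 0
G(5) = mex{0} = 1
G(6) = mex{1} = 0
G(7) = mex{0} = 1
G(8) = mex{1,0} = 2
G(9) = mex{2,1} = 0
G(10) = mex{0,0} = 1
G(11) = mex{1,1} = 0
G(12) = mex{0,0} = 1
G(13) = mex{1,1} = 0
G(14) = mex{0,0} = 1
G(15) = mex{1,1} = 0
G(16) = mex{0,2} = 1
G(17) = mex{1,0} = 2
G(18) = mex{2,1} = 0
G(19) = mex{0,0} = 1
G(20) = mex{1,1} = 0
G(21) = mex{0,0} = 1
G(22) = mex{1,1} = 0
G(23) = mex{0,0} = 1
G(24) = mex{1,1} = 0
G(25) = mex{0,2} = 1
G(26) = mex{1,0} = 2
G_B(26) = 2.
Combined Grundy value = 0 ⊕ 2 = 2.
A winning move leaves total XOR = 0, i.e. changes one component's Grundy value g to g ⊕ X where X is the current total.
Heap A: need g' = 0⊕2 = 2. Options: 19−1→G=1, 19−6→G=2, 19−8→G=2, 19−9→G=3. Hits: 2.
Heap B: need g' = 2⊕2 = 0. Options: 26−1→G=1, 26−8→G=0. Hits: 1.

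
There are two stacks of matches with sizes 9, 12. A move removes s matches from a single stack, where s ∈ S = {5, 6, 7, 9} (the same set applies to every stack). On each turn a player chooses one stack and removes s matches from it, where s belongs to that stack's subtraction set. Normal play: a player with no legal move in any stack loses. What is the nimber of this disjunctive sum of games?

3

All stacks use S = {5, 6, 7, 9}:
G(0) = 0
G(1) = mex{} = 0
G(2) = mex{} = 0
G(3) = mex{} = 0
G(4) = mex{} = 0
G(5) = mex{0} = 1
G(6) = mex{0,0} = 1
G(7) = mex{0,0,0} = 1
G(8) = mex{0,0,0} = 1
G(9) = mex{0,0,0,0} = 1
G(10) = mex{1,0,0,0} = 2
G(11) = mex{1,1,0,0} = 2
G(12) = mex{1,1,1,0} = 2
Stack A: G(9) = 1.
Stack B: G(12) = 2.
Combined Grundy value = 1 ⊕ 2 = 3.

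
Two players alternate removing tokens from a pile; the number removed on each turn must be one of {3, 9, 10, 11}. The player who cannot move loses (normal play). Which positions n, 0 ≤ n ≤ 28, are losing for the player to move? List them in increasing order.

G(0) = 0
G(1) = mex{} = 0
G(2) = mex{} = 0
G(3) = mex{0} = 1
G(4) = mex{0} = 1
G(5) = mex{0} = 1
G(6) = mex{1} = 0
G(7) = mex{1} = 0
G(8) = mex{1} = 0
G(9) = mex{0,0} = 1
G(10) = mex{0,0,0} = 1
G(11) = mex{0,0,0,0} = 1
G(12) = mex{1,1,0,0} = 2
G(13) = mex{1,1,1,0} = 2
G(14) = mex{1,1,1,1} = 0
G(15) = mex{2,0,1,1} = 3
G(16) = mex{2,0,0,1} = 3
G(17) = mex{0,0,0,0} = 1
G(18) = mex{3,1,0,0} = 2
G(19) = mex{3,1,1,0} = 2
G(20) = mex{1,1,1,1} = 0
G(21) = mex{2,2,1,1} = 0
G(22) = mex{2,2,2,1} = 0
G(23) = mex{0,0,2,2} = 1
G(24) = mex{0,3,0,2} = 1
G(25) = mex{0,3,3,0} = 1
G(26) = mex{1,1,3,3} = 0
G(27) = mex{1,2,1,3} = 0
G(28) = mex{1,2,2,1} = 0
P-positions are exactly the n with G(n) = 0.

0, 1, 2, 6, 7, 8, 14, 20, 21, 22, 26, 27, 28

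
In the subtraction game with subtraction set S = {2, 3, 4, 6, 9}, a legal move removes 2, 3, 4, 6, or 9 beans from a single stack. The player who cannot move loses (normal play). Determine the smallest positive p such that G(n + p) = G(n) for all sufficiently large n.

5

G(0) = 0
G(1) = mex{} = 0
G(2) = mex{0} = 1
G(3) = mex{0,0} = 1
G(4) = mex{1,0,0} = 2
G(5) = mex{1,1,0} = 2
G(6) = mex{2,1,1,0} = 3
G(7) = mex{2,2,1,0} = 3
G(8) = mex{3,2,2,1} = 0
G(9) = mex{3,3,2,1,0} = 4
G(10) = mex{0,3,3,2,0} = 1
G(11) = mex{4,0,3,2,1} = 5
G(12) = mex{1,4,0,3,1} = 2
G(13) = mex{5,1,4,3,2} = 0
G(14) = mex{2,5,1,0,2} = 3
G(15) = mex{0,2,5,4,3} = 1
G(16) = mex{3,0,2,1,3} = 4
G(17) = mex{1,3,0,5,0} = 2
G(18) = mex{4,1,3,2,4} = 0
G(19) = mex{2,4,1,0,1} = 3
G(20) = mex{0,2,4,3,5} = 1
G(21) = mex{3,0,2,1,2} = 4
G(22) = mex{1,3,0,4,0} = 2
G(23) = mex{4,1,3,2,3} = 0
G(24) = mex{2,4,1,0,1} = 3
G(25) = mex{0,2,4,3,4} = 1
G(26) = mex{3,0,2,1,2} = 4
G(27) = mex{1,3,0,4,0} = 2
From n = 12 onward G(n+5) = G(n); since this holds over max(S) = 9 consecutive positions the period is 5 (pre-period 12).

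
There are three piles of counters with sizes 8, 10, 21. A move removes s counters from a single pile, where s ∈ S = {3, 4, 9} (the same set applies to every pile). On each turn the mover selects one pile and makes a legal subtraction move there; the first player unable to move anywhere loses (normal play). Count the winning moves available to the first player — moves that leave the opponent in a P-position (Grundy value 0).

6

All piles use S = {3, 4, 9}:
G(0) = 0
G(1) = mex{} = 0
G(2) = mex{} = 0
G(3) = mex{0} = 1
G(4) = mex{0,0} = 1
G(5) = mex{0,0} = 1
G(6) = mex{1,0} = 2
G(7) = mex{1,1} = 0
G(8) = mex{1,1} = 0
G(9) = mex{2,1,0} = 3
G(10) = mex{0,2,0} = 1
G(11) = mex{0,0,0} = 1
G(12) = mex{3,0,1} = 2
G(13) = mex{1,3,1} = 0
G(14) = mex{1,1,1} = 0
G(15) = mex{2,1,2} = 0
G(16) = mex{0,2,0} = 1
G(17) = mex{0,0,0} = 1
G(18) = mex{0,0,3} = 1
G(19) = mex{1,0,1} = 2
G(20) = mex{1,1,1} = 0
G(21) = mex{1,1,2} = 0
Pile A: G(8) = 0.
Pile B: G(10) = 1.
Pile C: G(21) = 0.
Combined Grundy value = 0 ⊕ 1 ⊕ 0 = 1.
A winning move leaves total XOR = 0, i.e. changes one component's Grundy value g to g ⊕ X where X is the current total.
Pile A: need g' = 0⊕1 = 1. Options: 8−3→G=1, 8−4→G=1. Hits: 2.
Pile B: need g' = 1⊕1 = 0. Options: 10−3→G=0, 10−4→G=2, 10−9→G=0. Hits: 2.
Pile C: need g' = 0⊕1 = 1. Options: 21−3→G=1, 21−4→G=1, 21−9→G=2. Hits: 2.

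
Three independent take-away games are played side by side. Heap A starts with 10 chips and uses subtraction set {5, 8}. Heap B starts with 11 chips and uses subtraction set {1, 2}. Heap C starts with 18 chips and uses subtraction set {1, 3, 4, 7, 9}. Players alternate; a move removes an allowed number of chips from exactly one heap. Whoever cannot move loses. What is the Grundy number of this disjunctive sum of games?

Heap A, S = {5, 8}:
G(0) = 0
G(1) = mex{} = 0
G(2) = mex{} = 0
G(3) = mex{} = 0
G(4) = mex{} = 0
G(5) = mex{0} = 1
G(6) = mex{0} = 1
G(7) = mex{0} = 1
G(8) = mex{0,0} = 1
G(9) = mex{0,0} = 1
G(10) = mex{1,0} = 2
G_A(10) = 2.
Heap B, S = {1, 2}:
G(0) = 0
G(1) = mex{0} = 1
G(2) = mex{1,0} = 2
G(3) = mex{2,1} = 0
G(4) = mex{0,2} = 1
G(5) = mex{1,0} = 2
G(6) = mex{2,1} = 0
G(7) = mex{0,2} = 1
G(8) = mex{1,0} = 2
G(9) = mex{2,1} = 0
G(10) = mex{0,2} = 1
G(11) = mex{1,0} = 2
G_B(11) = 2.
Heap C, S = {1, 3, 4, 7, 9}:
G(0) = 0
G(1) = mex{0} = 1
G(2) = mex{1} = 0
G(3) = mex{0,0} = 1
G(4) = mex{1,1,0} = 2
G(5) = mex{2,0,1} = 3
G(6) = mex{3,1,0} = 2
G(7) = mex{2,2,1,0} = 3
G(8) = mex{3,3,2,1} = 0
G(9) = mex{0,2,3,0,0} = 1
G(10) = mex{1,3,2,1,1} = 0
G(11) = mex{0,0,3,2,0} = 1
G(12) = mex{1,1,0,3,1} = 2
G(13) = mex{2,0,1,2,2} = 3
G(14) = mex{3,1,0,3,3} = 2
G(15) = mex{2,2,1,0,2} = 3
G(16) = mex{3,3,2,1,3} = 0
G(17) = mex{0,2,3,0,0} = 1
G(18) = mex{1,3,2,1,1} = 0
G_C(18) = 0.
Combined Grundy value = 2 ⊕ 2 ⊕ 0 = 0.

0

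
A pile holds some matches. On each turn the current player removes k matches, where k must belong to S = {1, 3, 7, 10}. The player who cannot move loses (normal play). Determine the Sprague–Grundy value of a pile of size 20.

1

G(0) = 0
G(1) = mex{0} = 1
G(2) = mex{1} = 0
G(3) = mex{0,0} = 1
G(4) = mex{1,1} = 0
G(5) = mex{0,0} = 1
G(6) = mex{1,1} = 0
G(7) = mex{0,0,0} = 1
G(8) = mex{1,1,1} = 0
G(9) = mex{0,0,0} = 1
G(10) = mex{1,1,1,0} = 2
G(11) = mex{2,0,0,1} = 3
G(12) = mex{3,1,1,0} = 2
G(13) = mex{2,2,0,1} = 3
G(14) = mex{3,3,1,0} = 2
G(15) = mex{2,2,0,1} = 3
G(16) = mex{3,3,1,0} = 2
G(17) = mex{2,2,2,1} = 0
G(18) = mex{0,3,3,0} = 1
G(19) = mex{1,2,2,1} = 0
G(20) = mex{0,0,3,2} = 1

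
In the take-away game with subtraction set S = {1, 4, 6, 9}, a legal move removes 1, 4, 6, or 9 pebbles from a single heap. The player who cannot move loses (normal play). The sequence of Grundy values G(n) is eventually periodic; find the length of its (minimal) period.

n :  0  1  2  3  4  5  6  7  8  9 10 11 12 13 14 15
G :  0  1  0  1  2  0  1  0  1  2  0  1  0  1  2  0
G(n+5) = G(n) holds for n = 0,…,8 (a full window of length max(S) = 9), so the sequence is purely periodic with period 5.

5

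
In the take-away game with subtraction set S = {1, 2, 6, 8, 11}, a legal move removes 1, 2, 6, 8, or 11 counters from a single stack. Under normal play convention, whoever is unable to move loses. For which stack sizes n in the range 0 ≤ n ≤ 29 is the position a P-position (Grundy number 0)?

n :  0  1  2  3  4  5  6  7  8  9 10 11 12 13 14 15 16 17 18 19 20 21 22 23 24 25 26 27 28 29
G :  0  1  2  0  1  2  3  0  1  2  0  1  2  3  4  5  3  0  1  2  0  1  2  3  0  1  2  0  1  2
P-positions are exactly the n with G(n) = 0.

0, 3, 7, 10, 17, 20, 24, 27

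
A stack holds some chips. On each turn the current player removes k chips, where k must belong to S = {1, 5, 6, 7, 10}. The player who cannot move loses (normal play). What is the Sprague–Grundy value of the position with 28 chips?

0

n :  0  1  2  3  4  5  6  7  8  9 10 11 12 13 14 15 16 17 18 19 20 21 22 23 24 25 26 27 28
G :  0  1  0  1  0  1  2  3  2  3  2  3  4  0  1  0  1  0  1  2  3  2  3  2  3  4  0  1  0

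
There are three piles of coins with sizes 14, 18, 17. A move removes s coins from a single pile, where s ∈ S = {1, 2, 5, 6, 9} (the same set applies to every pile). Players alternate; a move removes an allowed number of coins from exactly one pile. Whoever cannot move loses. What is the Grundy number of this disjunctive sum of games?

1

All piles use S = {1, 2, 5, 6, 9}:
G(0) = 0
G(1) = mex{0} = 1
G(2) = mex{1,0} = 2
G(3) = mex{2,1} = 0
G(4) = mex{0,2} = 1
G(5) = mex{1,0,0} = 2
G(6) = mex{2,1,1,0} = 3
G(7) = mex{3,2,2,1} = 0
G(8) = mex{0,3,0,2} = 1
G(9) = mex{1,0,1,0,0} = 2
G(10) = mex{2,1,2,1,1} = 0
G(11) = mex{0,2,3,2,2} = 1
G(12) = mex{1,0,0,3,0} = 2
G(13) = mex{2,1,1,0,1} = 3
G(14) = mex{3,2,2,1,2} = 0
G(15) = mex{0,3,0,2,3} = 1
G(16) = mex{1,0,1,0,0} = 2
G(17) = mex{2,1,2,1,1} = 0
G(18) = mex{0,2,3,2,2} = 1
Pile A: G(14) = 0.
Pile B: G(18) = 1.
Pile C: G(17) = 0.
Combined Grundy value = 0 ⊕ 1 ⊕ 0 = 1.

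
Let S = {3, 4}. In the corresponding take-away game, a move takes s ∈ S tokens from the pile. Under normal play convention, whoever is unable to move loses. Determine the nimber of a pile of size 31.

G(0) = 0
G(1) = mex{} = 0
G(2) = mex{} = 0
G(3) = mex{0} = 1
G(4) = mex{0,0} = 1
G(5) = mex{0,0} = 1
G(6) = mex{1,0} = 2
G(7) = mex{1,1} = 0
G(8) = mex{1,1} = 0
G(9) = mex{2,1} = 0
G(10) = mex{0,2} = 1
G(11) = mex{0,0} = 1
G(12) = mex{0,0} = 1
G(13) = mex{1,0} = 2
G(14) = mex{1,1} = 0
G(15) = mex{1,1} = 0
G(16) = mex{2,1} = 0
G(17) = mex{0,2} = 1
G(18) = mex{0,0} = 1
G(19) = mex{0,0} = 1
G(20) = mex{1,0} = 2
G(21) = mex{1,1} = 0
G(22) = mex{1,1} = 0
G(23) = mex{2,1} = 0
G(24) = mex{0,2} = 1
G(25) = mex{0,0} = 1
G(26) = mex{0,0} = 1
G(27) = mex{1,0} = 2
G(28) = mex{1,1} = 0
G(29) = mex{1,1} = 0
G(30) = mex{2,1} = 0
G(31) = mex{0,2} = 1

1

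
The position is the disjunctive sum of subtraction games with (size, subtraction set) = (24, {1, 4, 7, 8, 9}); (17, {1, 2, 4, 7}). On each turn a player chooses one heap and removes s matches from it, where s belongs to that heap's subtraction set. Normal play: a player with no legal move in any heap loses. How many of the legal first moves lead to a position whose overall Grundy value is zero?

0

Heap A, S = {1, 4, 7, 8, 9}:
n :  0  1  2  3  4  5  6  7  8  9 10 11 12 13 14 15 16 17 18 19 20 21 22 23 24
G :  0  1  0  1  2  0  1  2  3  2  3  4  5  3  4  0  1  0  1  2  0  1  2  3  2
G_A(24) = 2.
Heap B, S = {1, 2, 4, 7}:
n :  0  1  2  3  4  5  6  7  8  9 10 11 12 13 14 15 16 17
G :  0  1  2  0  1  2  0  1  2  0  1  2  0  1  2  0  1  2
G_B(17) = 2.
Combined Grundy value = 2 ⊕ 2 = 0.
A winning move leaves total XOR = 0, i.e. changes one component's Grundy value g to g ⊕ X where X is the current total.
Heap A: target g' = 2⊕0 = 2, but every legal move changes the Grundy value (mex property), so 0 moves.
Heap B: target g' = 2⊕0 = 2, but every legal move changes the Grundy value (mex property), so 0 moves.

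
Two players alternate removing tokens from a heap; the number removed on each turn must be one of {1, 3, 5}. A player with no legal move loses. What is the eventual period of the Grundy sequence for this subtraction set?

G(0) = 0
G(1) = mex{0} = 1
G(2) = mex{1} = 0
G(3) = mex{0,0} = 1
G(4) = mex{1,1} = 0
G(5) = mex{0,0,0} = 1
G(6) = mex{1,1,1} = 0
G(7) = mex{0,0,0} = 1
G(8) = mex{1,1,1} = 0
G(9) = mex{0,0,0} = 1
G(10) = mex{1,1,1} = 0
G(11) = mex{0,0,0} = 1
G(12) = mex{1,1,1} = 0
G(13) = mex{0,0,0} = 1
G(14) = mex{1,1,1} = 0
G(n+2) = G(n) holds for n = 0,…,4 (a full window of length max(S) = 5), so the sequence is purely periodic with period 2.

2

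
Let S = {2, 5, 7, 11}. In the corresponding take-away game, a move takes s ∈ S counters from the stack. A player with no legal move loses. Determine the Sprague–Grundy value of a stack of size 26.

0

n :  0  1  2  3  4  5  6  7  8  9 10 11 12 13 14 15 16 17 18 19 20 21 22 23 24 25 26
G :  0  0  1  1  0  2  1  3  2  2  0  3  1  0  0  1  1  2  2  3  3  2  0  0  1  1  0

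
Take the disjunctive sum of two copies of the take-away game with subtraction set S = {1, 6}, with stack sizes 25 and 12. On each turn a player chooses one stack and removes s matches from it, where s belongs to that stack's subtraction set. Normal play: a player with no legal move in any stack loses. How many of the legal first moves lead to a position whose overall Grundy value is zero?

3

All stacks use S = {1, 6}:
n :  0  1  2  3  4  5  6  7  8  9 10 11 12 13 14 15 16 17 18 19 20 21 22 23 24 25
G :  0  1  0  1  0  1  2  0  1  0  1  0  1  2  0  1  0  1  0  1  2  0  1  0  1  0
Stack A: G(25) = 0.
Stack B: G(12) = 1.
Combined Grundy value = 0 ⊕ 1 = 1.
A winning move leaves total XOR = 0, i.e. changes one component's Grundy value g to g ⊕ X where X is the current total.
Stack A: need g' = 0⊕1 = 1. Options: 25−1→G=1, 25−6→G=1. Hits: 2.
Stack B: need g' = 1⊕1 = 0. Options: 12−1→G=0, 12−6→G=2. Hits: 1.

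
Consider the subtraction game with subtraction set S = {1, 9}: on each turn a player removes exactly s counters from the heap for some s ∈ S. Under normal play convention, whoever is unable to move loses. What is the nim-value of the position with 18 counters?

G(0) = 0
G(1) = mex{0} = 1
G(2) = mex{1} = 0
G(3) = mex{0} = 1
G(4) = mex{1} = 0
G(5) = mex{0} = 1
G(6) = mex{1} = 0
G(7) = mex{0} = 1
G(8) = mex{1} = 0
G(9) = mex{0,0} = 1
G(10) = mex{1,1} = 0
G(11) = mex{0,0} = 1
G(12) = mex{1,1} = 0
G(13) = mex{0,0} = 1
G(14) = mex{1,1} = 0
G(15) = mex{0,0} = 1
G(16) = mex{1,1} = 0
G(17) = mex{0,0} = 1
G(18) = mex{1,1} = 0

0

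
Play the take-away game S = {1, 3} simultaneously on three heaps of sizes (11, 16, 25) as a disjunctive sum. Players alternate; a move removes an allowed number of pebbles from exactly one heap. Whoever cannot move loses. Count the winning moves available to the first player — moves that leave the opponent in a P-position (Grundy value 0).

0

All heaps use S = {1, 3}:
G(0) = 0
G(1) = mex{0} = 1
G(2) = mex{1} = 0
G(3) = mex{0,0} = 1
G(4) = mex{1,1} = 0
G(5) = mex{0,0} = 1
G(6) = mex{1,1} = 0
G(7) = mex{0,0} = 1
G(8) = mex{1,1} = 0
G(9) = mex{0,0} = 1
G(10) = mex{1,1} = 0
G(11) = mex{0,0} = 1
G(12) = mex{1,1} = 0
G(13) = mex{0,0} = 1
G(14) = mex{1,1} = 0
G(15) = mex{0,0} = 1
G(16) = mex{1,1} = 0
G(17) = mex{0,0} = 1
G(18) = mex{1,1} = 0
G(19) = mex{0,0} = 1
G(20) = mex{1,1} = 0
G(21) = mex{0,0} = 1
G(22) = mex{1,1} = 0
G(23) = mex{0,0} = 1
G(24) = mex{1,1} = 0
G(25) = mex{0,0} = 1
Heap A: G(11) = 1.
Heap B: G(16) = 0.
Heap C: G(25) = 1.
Combined Grundy value = 1 ⊕ 0 ⊕ 1 = 0.
A winning move leaves total XOR = 0, i.e. changes one component's Grundy value g to g ⊕ X where X is the current total.
Heap A: target g' = 1⊕0 = 1, but every legal move changes the Grundy value (mex property), so 0 moves.
Heap B: target g' = 0⊕0 = 0, but every legal move changes the Grundy value (mex property), so 0 moves.
Heap C: target g' = 1⊕0 = 1, but every legal move changes the Grundy value (mex property), so 0 moves.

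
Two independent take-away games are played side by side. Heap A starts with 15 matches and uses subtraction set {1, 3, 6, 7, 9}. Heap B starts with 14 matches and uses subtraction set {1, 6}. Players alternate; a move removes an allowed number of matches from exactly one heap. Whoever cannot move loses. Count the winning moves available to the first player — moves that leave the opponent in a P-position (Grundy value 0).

Heap A, S = {1, 3, 6, 7, 9}:
n :  0  1  2  3  4  5  6  7  8  9 10 11 12 13 14 15
G :  0  1  0  1  0  1  2  3  2  3  2  3  0  1  0  1
G_A(15) = 1.
Heap B, S = {1, 6}:
G(0) = 0
G(1) = mex{0} = 1
G(2) = mex{1} = 0
G(3) = mex{0} = 1
G(4) = mex{1} = 0
G(5) = mex{0} = 1
G(6) = mex{1,0} = 2
G(7) = mex{2,1} = 0
G(8) = mex{0,0} = 1
G(9) = mex{1,1} = 0
G(10) = mex{0,0} = 1
G(11) = mex{1,1} = 0
G(12) = mex{0,2} = 1
G(13) = mex{1,0} = 2
G(14) = mex{2,1} = 0
G_B(14) = 0.
Combined Grundy value = 1 ⊕ 0 = 1.
A winning move leaves total XOR = 0, i.e. changes one component's Grundy value g to g ⊕ X where X is the current total.
Heap A: need g' = 1⊕1 = 0. Options: 15−1→G=0, 15−3→G=0, 15−6→G=3, 15−7→G=2, 15−9→G=2. Hits: 2.
Heap B: need g' = 0⊕1 = 1. Options: 14−1→G=2, 14−6→G=1. Hits: 1.

3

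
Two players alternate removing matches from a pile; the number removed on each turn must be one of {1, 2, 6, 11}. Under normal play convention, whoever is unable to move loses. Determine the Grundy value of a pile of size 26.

4

G(0) = 0
G(1) = mex{0} = 1
G(2) = mex{1,0} = 2
G(3) = mex{2,1} = 0
G(4) = mex{0,2} = 1
G(5) = mex{1,0} = 2
G(6) = mex{2,1,0} = 3
G(7) = mex{3,2,1} = 0
G(8) = mex{0,3,2} = 1
G(9) = mex{1,0,0} = 2
G(10) = mex{2,1,1} = 0
G(11) = mex{0,2,2,0} = 1
G(12) = mex{1,0,3,1} = 2
G(13) = mex{2,1,0,2} = 3
G(14) = mex{3,2,1,0} = 4
G(15) = mex{4,3,2,1} = 0
G(16) = mex{0,4,0,2} = 1
G(17) = mex{1,0,1,3} = 2
G(18) = mex{2,1,2,0} = 3
G(19) = mex{3,2,3,1} = 0
G(20) = mex{0,3,4,2} = 1
G(21) = mex{1,0,0,0} = 2
G(22) = mex{2,1,1,1} = 0
G(23) = mex{0,2,2,2} = 1
G(24) = mex{1,0,3,3} = 2
G(25) = mex{2,1,0,4} = 3
G(26) = mex{3,2,1,0} = 4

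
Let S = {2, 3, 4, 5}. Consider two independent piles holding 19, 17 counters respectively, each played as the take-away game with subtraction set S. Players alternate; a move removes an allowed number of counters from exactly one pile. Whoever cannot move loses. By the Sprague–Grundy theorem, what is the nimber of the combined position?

3

All piles use S = {2, 3, 4, 5}:
n :  0  1  2  3  4  5  6  7  8  9 10 11 12 13 14 15 16 17 18 19
G :  0  0  1  1  2  2  3  0  0  1  1  2  2  3  0  0  1  1  2  2
Pile A: G(19) = 2.
Pile B: G(17) = 1.
Combined Grundy value = 2 ⊕ 1 = 3.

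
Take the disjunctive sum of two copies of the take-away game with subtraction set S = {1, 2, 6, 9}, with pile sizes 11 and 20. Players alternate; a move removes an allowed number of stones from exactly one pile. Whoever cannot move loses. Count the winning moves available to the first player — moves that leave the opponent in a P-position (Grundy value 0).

2

All piles use S = {1, 2, 6, 9}:
n :  0  1  2  3  4  5  6  7  8  9 10 11 12 13 14 15 16 17 18 19 20
G :  0  1  2  0  1  2  3  0  1  2  0  1  2  3  0  1  2  0  1  2  3
Pile A: G(11) = 1.
Pile B: G(20) = 3.
Combined Grundy value = 1 ⊕ 3 = 2.
A winning move leaves total XOR = 0, i.e. changes one component's Grundy value g to g ⊕ X where X is the current total.
Pile A: need g' = 1⊕2 = 3. Options: 11−1→G=0, 11−2→G=2, 11−6→G=2, 11−9→G=2. Hits: 0.
Pile B: need g' = 3⊕2 = 1. Options: 20−1→G=2, 20−2→G=1, 20−6→G=0, 20−9→G=1. Hits: 2.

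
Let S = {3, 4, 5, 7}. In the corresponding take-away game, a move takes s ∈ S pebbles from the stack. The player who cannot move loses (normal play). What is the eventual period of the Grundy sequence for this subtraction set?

G(0) = 0
G(1) = mex{} = 0
G(2) = mex{} = 0
G(3) = mex{0} = 1
G(4) = mex{0,0} = 1
G(5) = mex{0,0,0} = 1
G(6) = mex{1,0,0} = 2
G(7) = mex{1,1,0,0} = 2
G(8) = mex{1,1,1,0} = 2
G(9) = mex{2,1,1,0} = 3
G(10) = mex{2,2,1,1} = 0
G(11) = mex{2,2,2,1} = 0
G(12) = mex{3,2,2,1} = 0
G(13) = mex{0,3,2,2} = 1
G(14) = mex{0,0,3,2} = 1
G(15) = mex{0,0,0,2} = 1
G(16) = mex{1,0,0,3} = 2
G(17) = mex{1,1,0,0} = 2
G(18) = mex{1,1,1,0} = 2
G(19) = mex{2,1,1,0} = 3
G(20) = mex{2,2,1,1} = 0
G(21) = mex{2,2,2,1} = 0
G(n+10) = G(n) holds for n = 0,…,6 (a full window of length max(S) = 7), so the sequence is purely periodic with period 10.

10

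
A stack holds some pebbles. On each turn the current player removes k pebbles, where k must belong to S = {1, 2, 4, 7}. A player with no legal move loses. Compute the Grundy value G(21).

n :  0  1  2  3  4  5  6  7  8  9 10 11 12 13 14 15 16 17 18 19 20 21
G :  0  1  2  0  1  2  0  1  2  0  1  2  0  1  2  0  1  2  0  1  2  0

0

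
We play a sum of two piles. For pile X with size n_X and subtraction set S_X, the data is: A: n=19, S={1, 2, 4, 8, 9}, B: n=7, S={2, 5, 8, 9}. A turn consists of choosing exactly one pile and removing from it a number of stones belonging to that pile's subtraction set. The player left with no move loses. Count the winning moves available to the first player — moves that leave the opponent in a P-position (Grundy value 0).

Pile A, S = {1, 2, 4, 8, 9}:
G(0) = 0
G(1) = mex{0} = 1
G(2) = mex{1,0} = 2
G(3) = mex{2,1} = 0
G(4) = mex{0,2,0} = 1
G(5) = mex{1,0,1} = 2
G(6) = mex{2,1,2} = 0
G(7) = mex{0,2,0} = 1
G(8) = mex{1,0,1,0} = 2
G(9) = mex{2,1,2,1,0} = 3
G(10) = mex{3,2,0,2,1} = 4
G(11) = mex{4,3,1,0,2} = 5
G(12) = mex{5,4,2,1,0} = 3
G(13) = mex{3,5,3,2,1} = 0
G(14) = mex{0,3,4,0,2} = 1
G(15) = mex{1,0,5,1,0} = 2
G(16) = mex{2,1,3,2,1} = 0
G(17) = mex{0,2,0,3,2} = 1
G(18) = mex{1,0,1,4,3} = 2
G(19) = mex{2,1,2,5,4} = 0
G_A(19) = 0.
Pile B, S = {2, 5, 8, 9}:
G(0) = 0
G(1) = mex{} = 0
G(2) = mex{0} = 1
G(3) = mex{0} = 1
G(4) = mex{1} = 0
G(5) = mex{1,0} = 2
G(6) = mex{0,0} = 1
G(7) = mex{2,1} = 0
G_B(7) = 0.
Combined Grundy value = 0 ⊕ 0 = 0.
A winning move leaves total XOR = 0, i.e. changes one component's Grundy value g to g ⊕ X where X is the current total.
Pile A: target g' = 0⊕0 = 0, but every legal move changes the Grundy value (mex property), so 0 moves.
Pile B: target g' = 0⊕0 = 0, but every legal move changes the Grundy value (mex property), so 0 moves.

0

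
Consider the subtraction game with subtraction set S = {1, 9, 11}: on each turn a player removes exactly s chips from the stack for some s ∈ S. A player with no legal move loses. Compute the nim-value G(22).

0

G(0) = 0
G(1) = mex{0} = 1
G(2) = mex{1} = 0
G(3) = mex{0} = 1
G(4) = mex{1} = 0
G(5) = mex{0} = 1
G(6) = mex{1} = 0
G(7) = mex{0} = 1
G(8) = mex{1} = 0
G(9) = mex{0,0} = 1
G(10) = mex{1,1} = 0
G(11) = mex{0,0,0} = 1
G(12) = mex{1,1,1} = 0
G(13) = mex{0,0,0} = 1
G(14) = mex{1,1,1} = 0
G(15) = mex{0,0,0} = 1
G(16) = mex{1,1,1} = 0
G(17) = mex{0,0,0} = 1
G(18) = mex{1,1,1} = 0
G(19) = mex{0,0,0} = 1
G(20) = mex{1,1,1} = 0
G(21) = mex{0,0,0} = 1
G(22) = mex{1,1,1} = 0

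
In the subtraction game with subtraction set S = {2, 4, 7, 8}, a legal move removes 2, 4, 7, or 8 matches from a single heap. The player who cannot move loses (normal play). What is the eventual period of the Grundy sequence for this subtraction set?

G(0) = 0
G(1) = mex{} = 0
G(2) = mex{0} = 1
G(3) = mex{0} = 1
G(4) = mex{1,0} = 2
G(5) = mex{1,0} = 2
G(6) = mex{2,1} = 0
G(7) = mex{2,1,0} = 3
G(8) = mex{0,2,0,0} = 1
G(9) = mex{3,2,1,0} = 4
G(10) = mex{1,0,1,1} = 2
G(11) = mex{4,3,2,1} = 0
G(12) = mex{2,1,2,2} = 0
G(13) = mex{0,4,0,2} = 1
G(14) = mex{0,2,3,0} = 1
G(15) = mex{1,0,1,3} = 2
G(16) = mex{1,0,4,1} = 2
G(17) = mex{2,1,2,4} = 0
G(18) = mex{2,1,0,2} = 3
G(19) = mex{0,2,0,0} = 1
G(20) = mex{3,2,1,0} = 4
G(21) = mex{1,0,1,1} = 2
G(22) = mex{4,3,2,1} = 0
G(23) = mex{2,1,2,2} = 0
G(n+11) = G(n) holds for n = 0,…,7 (a full window of length max(S) = 8), so the sequence is purely periodic with period 11.

11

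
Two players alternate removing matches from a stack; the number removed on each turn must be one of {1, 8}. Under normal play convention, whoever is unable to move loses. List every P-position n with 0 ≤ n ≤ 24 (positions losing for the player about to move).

0, 2, 4, 6, 9, 11, 13, 15, 18, 20, 22, 24

G(0) = 0
G(1) = mex{0} = 1
G(2) = mex{1} = 0
G(3) = mex{0} = 1
G(4) = mex{1} = 0
G(5) = mex{0} = 1
G(6) = mex{1} = 0
G(7) = mex{0} = 1
G(8) = mex{1,0} = 2
G(9) = mex{2,1} = 0
G(10) = mex{0,0} = 1
G(11) = mex{1,1} = 0
G(12) = mex{0,0} = 1
G(13) = mex{1,1} = 0
G(14) = mex{0,0} = 1
G(15) = mex{1,1} = 0
G(16) = mex{0,2} = 1
G(17) = mex{1,0} = 2
G(18) = mex{2,1} = 0
G(19) = mex{0,0} = 1
G(20) = mex{1,1} = 0
G(21) = mex{0,0} = 1
G(22) = mex{1,1} = 0
G(23) = mex{0,0} = 1
G(24) = mex{1,1} = 0
P-positions are exactly the n with G(n) = 0.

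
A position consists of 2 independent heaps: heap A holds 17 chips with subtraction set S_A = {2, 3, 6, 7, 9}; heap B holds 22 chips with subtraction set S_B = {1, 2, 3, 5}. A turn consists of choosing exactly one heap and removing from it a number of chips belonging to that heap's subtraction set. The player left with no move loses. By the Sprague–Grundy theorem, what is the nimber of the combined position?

2

Heap A, S = {2, 3, 6, 7, 9}:
G(0) = 0
G(1) = mex{} = 0
G(2) = mex{0} = 1
G(3) = mex{0,0} = 1
G(4) = mex{1,0} = 2
G(5) = mex{1,1} = 0
G(6) = mex{2,1,0} = 3
G(7) = mex{0,2,0,0} = 1
G(8) = mex{3,0,1,0} = 2
G(9) = mex{1,3,1,1,0} = 2
G(10) = mex{2,1,2,1,0} = 3
G(11) = mex{2,2,0,2,1} = 3
G(12) = mex{3,2,3,0,1} = 4
G(13) = mex{3,3,1,3,2} = 0
G(14) = mex{4,3,2,1,0} = 5
G(15) = mex{0,4,2,2,3} = 1
G(16) = mex{5,0,3,2,1} = 4
G(17) = mex{1,5,3,3,2} = 0
G_A(17) = 0.
Heap B, S = {1, 2, 3, 5}:
n :  0  1  2  3  4  5  6  7  8  9 10 11 12 13 14 15 16 17 18 19 20 21 22
G :  0  1  2  3  0  1  2  3  0  1  2  3  0  1  2  3  0  1  2  3  0  1  2
G_B(22) = 2.
Combined Grundy value = 0 ⊕ 2 = 2.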